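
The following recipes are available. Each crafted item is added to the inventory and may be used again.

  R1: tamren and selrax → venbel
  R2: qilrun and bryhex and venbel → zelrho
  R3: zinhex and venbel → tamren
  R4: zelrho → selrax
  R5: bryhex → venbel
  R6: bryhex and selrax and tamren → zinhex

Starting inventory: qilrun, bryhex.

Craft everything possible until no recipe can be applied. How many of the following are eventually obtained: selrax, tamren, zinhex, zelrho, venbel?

3

Using R5, bryhex makes venbel.
Using R2, qilrun, bryhex, and venbel make zelrho.
Using R4, zelrho makes selrax.
selrax: reached.
tamren would need zinhex and venbel (R3), but zinhex is never obtained.
zinhex would need bryhex, selrax, and tamren (R6), but tamren is never obtained.
zelrho: reached.
venbel: reached.
Reached: selrax, zelrho, and venbel — 3 of the 5.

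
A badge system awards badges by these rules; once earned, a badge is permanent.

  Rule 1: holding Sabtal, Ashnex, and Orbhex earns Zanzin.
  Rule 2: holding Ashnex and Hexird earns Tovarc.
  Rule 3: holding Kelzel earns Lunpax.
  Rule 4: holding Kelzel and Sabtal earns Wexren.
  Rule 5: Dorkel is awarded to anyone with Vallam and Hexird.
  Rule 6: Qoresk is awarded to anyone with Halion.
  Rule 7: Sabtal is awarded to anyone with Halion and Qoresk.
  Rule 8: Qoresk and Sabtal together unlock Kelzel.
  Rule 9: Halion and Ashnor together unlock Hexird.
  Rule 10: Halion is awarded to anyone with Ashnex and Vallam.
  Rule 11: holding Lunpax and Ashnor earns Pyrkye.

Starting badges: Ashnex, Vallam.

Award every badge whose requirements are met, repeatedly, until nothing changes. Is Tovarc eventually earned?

Tovarc would need Ashnex and Hexird (Rule 2), but Hexird is never earned.

No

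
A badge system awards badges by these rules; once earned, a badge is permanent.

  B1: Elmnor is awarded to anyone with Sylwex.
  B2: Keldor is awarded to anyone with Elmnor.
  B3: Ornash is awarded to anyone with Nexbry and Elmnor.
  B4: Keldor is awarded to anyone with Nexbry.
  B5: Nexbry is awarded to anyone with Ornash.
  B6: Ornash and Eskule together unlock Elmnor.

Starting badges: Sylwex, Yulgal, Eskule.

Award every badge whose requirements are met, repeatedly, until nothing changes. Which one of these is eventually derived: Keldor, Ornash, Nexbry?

With Sylwex, Elmnor is earned (B1).
With Elmnor, Keldor is earned (B2).
Ornash would need Nexbry and Elmnor (B3), but Nexbry is never earned. Nexbry would need Ornash (B5), but Ornash is never earned.

Keldor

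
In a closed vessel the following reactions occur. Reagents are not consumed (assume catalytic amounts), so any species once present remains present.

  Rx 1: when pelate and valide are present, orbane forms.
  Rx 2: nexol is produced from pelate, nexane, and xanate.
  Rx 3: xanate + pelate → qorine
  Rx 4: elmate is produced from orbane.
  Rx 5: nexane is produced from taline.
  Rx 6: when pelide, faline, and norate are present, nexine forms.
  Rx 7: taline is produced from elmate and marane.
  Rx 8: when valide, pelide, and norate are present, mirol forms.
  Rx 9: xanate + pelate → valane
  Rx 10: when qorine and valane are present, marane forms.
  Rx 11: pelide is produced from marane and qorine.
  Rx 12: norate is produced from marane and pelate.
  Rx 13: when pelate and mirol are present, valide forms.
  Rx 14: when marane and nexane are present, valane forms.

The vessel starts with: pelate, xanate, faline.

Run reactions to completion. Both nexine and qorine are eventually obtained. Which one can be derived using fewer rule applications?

qorine: xanate and pelate present → qorine forms (Rx 3). [1 rule application]
nexine: xanate and pelate present → valane forms (Rx 9). xanate and pelate present → qorine forms (Rx 3). qorine and valane present → marane forms (Rx 10). marane and qorine present → pelide forms (Rx 11). marane and pelate present → norate forms (Rx 12). pelide, faline, and norate present → nexine forms (Rx 6). [6 rule applications]
qorine needs fewer.

qorine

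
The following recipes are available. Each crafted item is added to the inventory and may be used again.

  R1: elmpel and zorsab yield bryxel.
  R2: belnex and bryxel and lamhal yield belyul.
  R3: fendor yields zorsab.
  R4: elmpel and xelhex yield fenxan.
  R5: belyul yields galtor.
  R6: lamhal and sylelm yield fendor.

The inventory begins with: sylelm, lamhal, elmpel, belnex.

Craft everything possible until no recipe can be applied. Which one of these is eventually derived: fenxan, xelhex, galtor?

Using R6, lamhal and sylelm make fendor.
fendor → zorsab (R3).
Using R1, elmpel and zorsab make bryxel.
belnex and bryxel and lamhal → belyul (R2).
Using R5, belyul makes galtor.
No rule produces xelhex, and it is not given. fenxan would need elmpel and xelhex (R4), but xelhex is never obtained.

galtor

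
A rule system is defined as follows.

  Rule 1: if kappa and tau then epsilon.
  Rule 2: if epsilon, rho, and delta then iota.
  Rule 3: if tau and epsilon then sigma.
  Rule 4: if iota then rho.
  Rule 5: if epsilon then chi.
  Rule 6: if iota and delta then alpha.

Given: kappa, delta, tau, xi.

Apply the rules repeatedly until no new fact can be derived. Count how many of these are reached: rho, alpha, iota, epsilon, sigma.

kappa and tau hold, so epsilon follows (Rule 1).
From tau and epsilon, Rule 3 gives sigma.
rho would need iota (Rule 4), but iota is never established.
alpha would need iota and delta (Rule 6), but iota is never established.
iota would need epsilon, rho, and delta (Rule 2), but rho is never established.
epsilon: reached.
sigma: reached.
Reached: epsilon and sigma — 2 of the 5.

2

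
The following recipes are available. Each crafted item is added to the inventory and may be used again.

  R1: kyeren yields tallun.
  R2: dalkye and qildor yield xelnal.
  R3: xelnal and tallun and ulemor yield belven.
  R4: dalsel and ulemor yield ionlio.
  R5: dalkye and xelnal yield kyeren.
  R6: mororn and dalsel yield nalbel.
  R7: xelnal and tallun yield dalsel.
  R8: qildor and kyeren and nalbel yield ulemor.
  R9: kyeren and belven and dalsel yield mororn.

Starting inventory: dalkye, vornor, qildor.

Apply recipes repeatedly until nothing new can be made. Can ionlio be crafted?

ionlio would need dalsel and ulemor (R4), but ulemor is never obtained.

No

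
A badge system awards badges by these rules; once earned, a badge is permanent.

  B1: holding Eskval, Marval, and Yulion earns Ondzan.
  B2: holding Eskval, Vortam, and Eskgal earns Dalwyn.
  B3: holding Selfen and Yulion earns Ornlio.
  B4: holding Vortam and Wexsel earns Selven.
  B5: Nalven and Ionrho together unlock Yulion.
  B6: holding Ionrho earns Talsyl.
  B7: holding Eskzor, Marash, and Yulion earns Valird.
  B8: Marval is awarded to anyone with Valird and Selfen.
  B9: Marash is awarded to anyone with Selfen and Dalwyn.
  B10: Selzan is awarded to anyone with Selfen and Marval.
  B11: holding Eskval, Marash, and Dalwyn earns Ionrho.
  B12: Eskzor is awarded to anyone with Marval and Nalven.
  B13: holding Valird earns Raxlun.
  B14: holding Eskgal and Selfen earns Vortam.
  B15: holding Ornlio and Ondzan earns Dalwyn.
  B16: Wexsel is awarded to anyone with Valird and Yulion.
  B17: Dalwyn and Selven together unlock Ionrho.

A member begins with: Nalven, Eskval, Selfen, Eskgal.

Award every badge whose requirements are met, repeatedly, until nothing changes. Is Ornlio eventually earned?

With Eskgal and Selfen, Vortam is earned (B14).
With Eskval, Vortam, and Eskgal, Dalwyn is earned (B2).
With Selfen and Dalwyn, Marash is earned (B9).
With Eskval, Marash, and Dalwyn, Ionrho is earned (B11).
With Nalven and Ionrho, Yulion is earned (B5).
With Selfen and Yulion, Ornlio is earned (B3).

Yes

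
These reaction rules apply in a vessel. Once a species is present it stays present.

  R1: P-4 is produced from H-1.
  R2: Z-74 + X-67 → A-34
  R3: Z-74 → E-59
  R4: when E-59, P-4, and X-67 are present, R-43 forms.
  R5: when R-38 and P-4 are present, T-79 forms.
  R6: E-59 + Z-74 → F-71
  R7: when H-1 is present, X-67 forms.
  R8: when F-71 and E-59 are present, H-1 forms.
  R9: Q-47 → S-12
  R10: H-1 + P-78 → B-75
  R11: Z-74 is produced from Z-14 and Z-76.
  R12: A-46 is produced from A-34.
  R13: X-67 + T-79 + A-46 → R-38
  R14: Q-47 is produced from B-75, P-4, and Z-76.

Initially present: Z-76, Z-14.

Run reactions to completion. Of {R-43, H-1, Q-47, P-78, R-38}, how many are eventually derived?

2

Z-14 and Z-76 present → Z-74 forms (R11).
Z-74 present → E-59 forms (R3).
E-59 and Z-74 present → F-71 forms (R6).
F-71 and E-59 present → H-1 forms (R8).
H-1 present → X-67 forms (R7).
H-1 present → P-4 forms (R1).
E-59, P-4, and X-67 present → R-43 forms (R4).
R-43: reached.
H-1: reached.
Q-47 would need B-75, P-4, and Z-76 (R14), but B-75 never forms.
No rule produces P-78, and it is not given.
R-38 would need X-67, T-79, and A-46 (R13), but T-79 never forms.
Reached: R-43 and H-1 — 2 of the 5.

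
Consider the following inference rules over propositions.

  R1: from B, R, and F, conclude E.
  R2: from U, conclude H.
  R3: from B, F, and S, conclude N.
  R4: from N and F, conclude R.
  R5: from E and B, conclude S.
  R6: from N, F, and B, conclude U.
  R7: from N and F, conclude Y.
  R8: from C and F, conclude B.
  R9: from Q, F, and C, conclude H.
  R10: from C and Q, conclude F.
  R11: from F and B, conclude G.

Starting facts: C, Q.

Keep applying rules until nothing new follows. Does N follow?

N would need B, F, and S (R3), but S is never established.

No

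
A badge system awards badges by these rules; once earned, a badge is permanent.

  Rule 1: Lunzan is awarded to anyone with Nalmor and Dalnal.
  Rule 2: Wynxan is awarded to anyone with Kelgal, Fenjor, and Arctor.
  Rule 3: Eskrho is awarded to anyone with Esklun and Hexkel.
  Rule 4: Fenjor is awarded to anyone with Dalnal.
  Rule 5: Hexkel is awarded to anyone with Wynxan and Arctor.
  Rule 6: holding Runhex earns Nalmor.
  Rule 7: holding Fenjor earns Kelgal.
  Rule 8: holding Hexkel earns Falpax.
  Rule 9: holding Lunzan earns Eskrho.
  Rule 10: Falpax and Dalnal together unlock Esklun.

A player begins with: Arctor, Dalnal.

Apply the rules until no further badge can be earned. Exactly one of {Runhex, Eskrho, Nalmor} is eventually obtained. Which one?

With Dalnal, Fenjor is earned (Rule 4).
With Fenjor, Kelgal is earned (Rule 7).
With Kelgal, Fenjor, and Arctor, Wynxan is earned (Rule 2).
With Wynxan and Arctor, Hexkel is earned (Rule 5).
With Hexkel, Falpax is earned (Rule 8).
With Falpax and Dalnal, Esklun is earned (Rule 10).
With Esklun and Hexkel, Eskrho is earned (Rule 3).
No rule produces Runhex, and it is not given. Nalmor would need Runhex (Rule 6), but Runhex is never earned.

Eskrho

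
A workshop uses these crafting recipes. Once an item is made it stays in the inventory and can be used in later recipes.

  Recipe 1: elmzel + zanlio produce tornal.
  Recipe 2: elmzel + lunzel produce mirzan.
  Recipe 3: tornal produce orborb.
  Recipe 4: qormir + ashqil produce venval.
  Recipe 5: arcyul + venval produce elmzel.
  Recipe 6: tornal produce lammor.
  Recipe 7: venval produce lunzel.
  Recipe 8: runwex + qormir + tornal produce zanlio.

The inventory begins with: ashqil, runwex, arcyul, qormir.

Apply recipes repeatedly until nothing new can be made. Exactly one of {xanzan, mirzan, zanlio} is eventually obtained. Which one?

mirzan

Using Recipe 4, qormir and ashqil make venval.
arcyul + venval → elmzel (Recipe 5).
venval → lunzel (Recipe 7).
Using Recipe 2, elmzel and lunzel make mirzan.
No rule produces xanzan, and it is not given. zanlio would need runwex, qormir, and tornal (Recipe 8), but tornal is never obtained.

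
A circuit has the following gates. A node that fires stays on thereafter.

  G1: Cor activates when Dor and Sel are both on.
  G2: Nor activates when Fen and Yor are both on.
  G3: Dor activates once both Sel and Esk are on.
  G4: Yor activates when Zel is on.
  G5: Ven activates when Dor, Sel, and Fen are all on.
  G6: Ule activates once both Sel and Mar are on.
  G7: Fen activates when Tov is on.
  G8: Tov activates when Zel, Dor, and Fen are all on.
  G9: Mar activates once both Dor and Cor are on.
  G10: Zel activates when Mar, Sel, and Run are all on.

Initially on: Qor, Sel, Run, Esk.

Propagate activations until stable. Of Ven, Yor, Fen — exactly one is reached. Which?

Yor

G3: Sel and Esk on → Dor on.
G1: Dor and Sel on → Cor on.
G9: Dor and Cor on → Mar on.
G10: Mar, Sel, and Run on → Zel on.
G4: Zel on → Yor on.
Fen would need Tov (G7), but Tov never turns on. Ven would need Dor, Sel, and Fen (G5), but Fen never turns on.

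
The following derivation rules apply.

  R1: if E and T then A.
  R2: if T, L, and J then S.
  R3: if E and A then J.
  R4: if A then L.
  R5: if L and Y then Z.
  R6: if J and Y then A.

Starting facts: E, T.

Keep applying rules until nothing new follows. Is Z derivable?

Z would need L and Y (R5), but Y is never established.

No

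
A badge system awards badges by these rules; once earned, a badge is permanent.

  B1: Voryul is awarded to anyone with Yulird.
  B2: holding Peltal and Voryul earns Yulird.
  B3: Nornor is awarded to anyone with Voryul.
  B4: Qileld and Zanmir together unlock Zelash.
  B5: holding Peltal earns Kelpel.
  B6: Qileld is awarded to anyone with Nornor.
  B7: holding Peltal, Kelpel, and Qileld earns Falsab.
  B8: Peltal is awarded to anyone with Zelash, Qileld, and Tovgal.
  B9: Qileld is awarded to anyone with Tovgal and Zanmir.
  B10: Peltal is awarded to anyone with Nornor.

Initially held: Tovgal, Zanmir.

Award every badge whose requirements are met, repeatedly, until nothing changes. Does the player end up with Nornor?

No

Nornor would need Voryul (B3), but Voryul is never earned.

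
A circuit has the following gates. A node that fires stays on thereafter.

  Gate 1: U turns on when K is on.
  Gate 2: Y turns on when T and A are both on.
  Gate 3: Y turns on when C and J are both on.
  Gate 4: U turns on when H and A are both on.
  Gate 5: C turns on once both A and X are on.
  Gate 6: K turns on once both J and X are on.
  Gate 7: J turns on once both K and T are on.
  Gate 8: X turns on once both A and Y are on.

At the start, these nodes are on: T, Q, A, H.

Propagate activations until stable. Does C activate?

Yes

T and A are on, so Y turns on (Gate 2).
A and Y are on, so X turns on (Gate 8).
Gate 5: A and X on → C on.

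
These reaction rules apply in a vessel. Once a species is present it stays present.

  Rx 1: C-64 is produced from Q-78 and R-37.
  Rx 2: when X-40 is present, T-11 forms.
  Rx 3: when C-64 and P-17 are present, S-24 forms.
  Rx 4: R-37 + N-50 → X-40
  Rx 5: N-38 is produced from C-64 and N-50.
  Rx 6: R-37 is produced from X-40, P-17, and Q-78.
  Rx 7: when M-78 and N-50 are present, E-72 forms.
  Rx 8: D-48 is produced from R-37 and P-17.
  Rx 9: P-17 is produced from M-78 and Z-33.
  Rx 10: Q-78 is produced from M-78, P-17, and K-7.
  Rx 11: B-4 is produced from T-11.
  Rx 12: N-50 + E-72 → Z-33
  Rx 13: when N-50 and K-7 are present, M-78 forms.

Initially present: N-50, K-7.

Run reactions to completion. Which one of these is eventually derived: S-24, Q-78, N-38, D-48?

N-50 and K-7 present → M-78 forms (Rx 13).
M-78 and N-50 present → E-72 forms (Rx 7).
N-50 and E-72 present → Z-33 forms (Rx 12).
M-78 and Z-33 present → P-17 forms (Rx 9).
M-78, P-17, and K-7 present → Q-78 forms (Rx 10).
N-38 would need C-64 and N-50 (Rx 5), but C-64 never forms. D-48 would need R-37 and P-17 (Rx 8), but R-37 never forms. S-24 would need C-64 and P-17 (Rx 3), but C-64 never forms.

Q-78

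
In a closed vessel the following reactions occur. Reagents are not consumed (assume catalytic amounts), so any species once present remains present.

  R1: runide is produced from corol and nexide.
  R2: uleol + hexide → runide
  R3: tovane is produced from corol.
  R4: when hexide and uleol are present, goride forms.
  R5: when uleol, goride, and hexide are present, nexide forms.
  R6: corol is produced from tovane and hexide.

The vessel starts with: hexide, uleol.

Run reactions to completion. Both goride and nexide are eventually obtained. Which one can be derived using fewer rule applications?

goride

goride: hexide and uleol present → goride forms (R4). [1 rule application]
nexide: hexide and uleol present → goride forms (R4). uleol, goride, and hexide present → nexide forms (R5). [2 rule applications]
goride needs fewer.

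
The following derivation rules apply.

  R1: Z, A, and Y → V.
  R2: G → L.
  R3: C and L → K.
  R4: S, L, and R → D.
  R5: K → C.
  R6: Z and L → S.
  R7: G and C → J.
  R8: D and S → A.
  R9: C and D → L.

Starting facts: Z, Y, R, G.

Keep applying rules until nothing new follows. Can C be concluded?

C would need K (R5), but K is never established.

No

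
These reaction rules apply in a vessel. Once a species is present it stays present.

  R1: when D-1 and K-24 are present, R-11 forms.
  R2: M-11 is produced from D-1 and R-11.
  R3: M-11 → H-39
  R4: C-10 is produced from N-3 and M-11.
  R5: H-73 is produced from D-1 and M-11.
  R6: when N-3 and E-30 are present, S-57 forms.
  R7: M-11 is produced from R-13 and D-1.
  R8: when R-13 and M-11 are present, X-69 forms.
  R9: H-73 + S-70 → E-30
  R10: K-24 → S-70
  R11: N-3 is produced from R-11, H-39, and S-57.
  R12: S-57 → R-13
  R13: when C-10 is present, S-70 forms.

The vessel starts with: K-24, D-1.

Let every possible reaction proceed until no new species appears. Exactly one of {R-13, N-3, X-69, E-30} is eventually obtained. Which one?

E-30

D-1 and K-24 present → R-11 forms (R1).
K-24 present → S-70 forms (R10).
D-1 and R-11 present → M-11 forms (R2).
D-1 and M-11 present → H-73 forms (R5).
H-73 and S-70 present → E-30 forms (R9).
X-69 would need R-13 and M-11 (R8), but R-13 never forms. N-3 would need R-11, H-39, and S-57 (R11), but S-57 never forms. R-13 would need S-57 (R12), but S-57 never forms.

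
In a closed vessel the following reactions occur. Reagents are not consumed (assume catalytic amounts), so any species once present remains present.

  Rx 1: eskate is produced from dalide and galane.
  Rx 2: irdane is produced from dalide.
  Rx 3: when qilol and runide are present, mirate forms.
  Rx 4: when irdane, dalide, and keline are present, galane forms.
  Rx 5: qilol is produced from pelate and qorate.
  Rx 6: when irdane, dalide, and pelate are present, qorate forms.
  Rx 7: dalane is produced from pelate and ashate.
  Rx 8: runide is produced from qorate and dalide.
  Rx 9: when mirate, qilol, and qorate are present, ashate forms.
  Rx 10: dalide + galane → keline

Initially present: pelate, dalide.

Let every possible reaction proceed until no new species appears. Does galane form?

No

galane would need irdane, dalide, and keline (Rx 4), but keline never forms.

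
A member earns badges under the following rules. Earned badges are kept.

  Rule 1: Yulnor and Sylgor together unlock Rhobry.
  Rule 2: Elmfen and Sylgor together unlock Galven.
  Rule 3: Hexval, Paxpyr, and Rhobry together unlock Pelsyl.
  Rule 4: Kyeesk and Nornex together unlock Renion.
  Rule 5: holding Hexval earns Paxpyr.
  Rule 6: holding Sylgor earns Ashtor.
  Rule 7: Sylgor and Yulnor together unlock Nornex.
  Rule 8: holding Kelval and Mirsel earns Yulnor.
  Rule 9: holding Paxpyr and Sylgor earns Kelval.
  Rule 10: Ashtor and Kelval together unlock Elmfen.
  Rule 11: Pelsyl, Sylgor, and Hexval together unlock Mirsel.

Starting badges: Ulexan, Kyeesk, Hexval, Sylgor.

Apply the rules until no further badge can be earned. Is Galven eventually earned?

With Sylgor, Ashtor is earned (Rule 6).
With Hexval, Paxpyr is earned (Rule 5).
With Paxpyr and Sylgor, Kelval is earned (Rule 9).
With Ashtor and Kelval, Elmfen is earned (Rule 10).
With Elmfen and Sylgor, Galven is earned (Rule 2).

Yes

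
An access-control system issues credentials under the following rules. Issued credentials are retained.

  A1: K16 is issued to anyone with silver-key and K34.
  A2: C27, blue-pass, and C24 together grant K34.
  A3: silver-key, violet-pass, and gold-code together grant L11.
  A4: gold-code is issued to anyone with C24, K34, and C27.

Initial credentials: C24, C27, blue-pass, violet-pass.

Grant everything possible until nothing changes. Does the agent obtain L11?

No

L11 would need silver-key, violet-pass, and gold-code (A3), but silver-key is never granted.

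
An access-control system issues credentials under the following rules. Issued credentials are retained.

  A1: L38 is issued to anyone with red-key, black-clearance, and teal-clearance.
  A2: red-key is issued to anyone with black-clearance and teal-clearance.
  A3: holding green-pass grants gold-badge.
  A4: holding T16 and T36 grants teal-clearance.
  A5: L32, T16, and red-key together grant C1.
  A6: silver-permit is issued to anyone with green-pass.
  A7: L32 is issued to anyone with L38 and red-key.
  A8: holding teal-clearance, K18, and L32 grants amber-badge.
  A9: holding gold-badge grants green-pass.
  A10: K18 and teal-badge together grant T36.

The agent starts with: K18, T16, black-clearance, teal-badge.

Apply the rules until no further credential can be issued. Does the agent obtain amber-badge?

Holding K18 and teal-badge grants T36 (A10).
Holding T16 and T36 grants teal-clearance (A4).
Holding black-clearance and teal-clearance grants red-key (A2).
Holding red-key, black-clearance, and teal-clearance grants L38 (A1).
Holding L38 and red-key grants L32 (A7).
Holding teal-clearance, K18, and L32 grants amber-badge (A8).

Yes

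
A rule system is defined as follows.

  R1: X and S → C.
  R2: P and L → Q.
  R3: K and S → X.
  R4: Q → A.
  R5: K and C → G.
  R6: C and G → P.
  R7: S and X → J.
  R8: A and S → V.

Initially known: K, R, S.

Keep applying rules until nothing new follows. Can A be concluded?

No

A would need Q (R4), but Q is never established.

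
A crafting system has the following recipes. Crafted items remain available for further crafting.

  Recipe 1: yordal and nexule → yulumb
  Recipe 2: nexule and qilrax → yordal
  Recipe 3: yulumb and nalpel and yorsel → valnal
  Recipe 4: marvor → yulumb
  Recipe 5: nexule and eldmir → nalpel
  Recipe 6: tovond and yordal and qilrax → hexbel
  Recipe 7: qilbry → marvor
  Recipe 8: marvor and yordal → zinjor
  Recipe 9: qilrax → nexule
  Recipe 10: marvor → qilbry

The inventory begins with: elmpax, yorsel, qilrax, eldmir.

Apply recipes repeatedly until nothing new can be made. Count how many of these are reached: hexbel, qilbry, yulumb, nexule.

2

Using Recipe 9, qilrax makes nexule.
nexule and qilrax → yordal (Recipe 2).
Using Recipe 1, yordal and nexule make yulumb.
hexbel would need tovond, yordal, and qilrax (Recipe 6), but tovond is never obtained.
qilbry would need marvor (Recipe 10), but marvor is never obtained.
yulumb: reached.
nexule: reached.
Reached: yulumb and nexule — 2 of the 4.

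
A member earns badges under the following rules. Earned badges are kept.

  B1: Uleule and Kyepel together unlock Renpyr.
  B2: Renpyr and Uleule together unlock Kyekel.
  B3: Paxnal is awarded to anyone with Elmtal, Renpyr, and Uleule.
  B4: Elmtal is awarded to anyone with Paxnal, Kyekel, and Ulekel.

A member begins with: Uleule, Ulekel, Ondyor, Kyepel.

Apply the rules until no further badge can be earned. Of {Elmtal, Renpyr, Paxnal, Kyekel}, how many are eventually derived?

With Uleule and Kyepel, Renpyr is earned (B1).
With Renpyr and Uleule, Kyekel is earned (B2).
Elmtal would need Paxnal, Kyekel, and Ulekel (B4), but Paxnal is never earned.
Renpyr: reached.
Paxnal would need Elmtal, Renpyr, and Uleule (B3), but Elmtal is never earned.
Kyekel: reached.
Reached: Renpyr and Kyekel — 2 of the 4.

2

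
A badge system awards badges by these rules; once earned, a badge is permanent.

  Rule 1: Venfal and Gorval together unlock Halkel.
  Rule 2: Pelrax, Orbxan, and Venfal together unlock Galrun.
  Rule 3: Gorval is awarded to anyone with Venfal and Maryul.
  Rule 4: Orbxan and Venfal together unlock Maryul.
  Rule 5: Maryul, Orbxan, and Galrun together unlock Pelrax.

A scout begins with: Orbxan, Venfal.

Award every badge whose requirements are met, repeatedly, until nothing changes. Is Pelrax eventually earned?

Pelrax would need Maryul, Orbxan, and Galrun (Rule 5), but Galrun is never earned.

No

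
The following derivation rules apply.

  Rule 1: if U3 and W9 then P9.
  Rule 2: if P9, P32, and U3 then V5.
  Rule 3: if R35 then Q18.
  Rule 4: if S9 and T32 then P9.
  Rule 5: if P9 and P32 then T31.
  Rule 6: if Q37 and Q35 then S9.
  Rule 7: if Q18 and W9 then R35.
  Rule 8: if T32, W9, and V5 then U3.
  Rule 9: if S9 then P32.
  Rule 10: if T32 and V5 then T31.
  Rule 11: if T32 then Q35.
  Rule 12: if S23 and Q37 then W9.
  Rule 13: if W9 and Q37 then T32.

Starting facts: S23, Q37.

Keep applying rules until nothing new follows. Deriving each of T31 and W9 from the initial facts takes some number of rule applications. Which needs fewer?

W9

W9: From S23 and Q37, Rule 12 gives W9. [1 rule application]
T31: S23 and Q37 hold, so W9 follows (Rule 12). From W9 and Q37, Rule 13 gives T32. T32 holds, so Q35 follows (Rule 11). From Q37 and Q35, Rule 6 gives S9. From S9, Rule 9 gives P32. From S9 and T32, Rule 4 gives P9. From P9 and P32, Rule 5 gives T31. [7 rule applications]
W9 needs fewer.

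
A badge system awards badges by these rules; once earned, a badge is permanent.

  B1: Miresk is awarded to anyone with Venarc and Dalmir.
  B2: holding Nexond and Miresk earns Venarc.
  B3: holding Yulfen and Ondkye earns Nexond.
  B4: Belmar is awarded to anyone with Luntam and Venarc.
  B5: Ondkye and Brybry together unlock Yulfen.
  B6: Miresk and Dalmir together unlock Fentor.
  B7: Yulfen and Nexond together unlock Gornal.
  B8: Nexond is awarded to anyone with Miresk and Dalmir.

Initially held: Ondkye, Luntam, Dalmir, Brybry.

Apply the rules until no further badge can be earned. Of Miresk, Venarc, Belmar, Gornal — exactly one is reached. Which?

With Ondkye and Brybry, Yulfen is earned (B5).
With Yulfen and Ondkye, Nexond is earned (B3).
With Yulfen and Nexond, Gornal is earned (B7).
Belmar would need Luntam and Venarc (B4), but Venarc is never earned. Venarc would need Nexond and Miresk (B2), but Miresk is never earned. Miresk would need Venarc and Dalmir (B1), but Venarc is never earned.

Gornal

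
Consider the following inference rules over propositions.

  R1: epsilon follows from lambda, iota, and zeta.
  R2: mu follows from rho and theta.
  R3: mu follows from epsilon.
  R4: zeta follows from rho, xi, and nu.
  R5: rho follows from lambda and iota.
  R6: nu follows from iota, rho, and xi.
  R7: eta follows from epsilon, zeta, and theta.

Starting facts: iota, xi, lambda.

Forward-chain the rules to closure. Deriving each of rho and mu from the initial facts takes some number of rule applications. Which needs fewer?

rho: lambda and iota hold, so rho follows (R5). [1 rule application]
mu: lambda and iota hold, so rho follows (R5). From iota, rho, and xi, R6 gives nu. rho, xi, and nu hold, so zeta follows (R4). lambda, iota, and zeta hold, so epsilon follows (R1). From epsilon, R3 gives mu. [5 rule applications]
rho needs fewer.

rho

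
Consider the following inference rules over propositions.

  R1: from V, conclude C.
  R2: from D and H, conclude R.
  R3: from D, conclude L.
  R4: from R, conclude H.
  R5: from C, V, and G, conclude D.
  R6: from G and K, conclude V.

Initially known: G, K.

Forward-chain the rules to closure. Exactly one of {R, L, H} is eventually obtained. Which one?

L

G and K hold, so V follows (R6).
From V, R1 gives C.
From C, V, and G, R5 gives D.
From D, R3 gives L.
H would need R (R4), but R is never established. R would need D and H (R2), but H is never established.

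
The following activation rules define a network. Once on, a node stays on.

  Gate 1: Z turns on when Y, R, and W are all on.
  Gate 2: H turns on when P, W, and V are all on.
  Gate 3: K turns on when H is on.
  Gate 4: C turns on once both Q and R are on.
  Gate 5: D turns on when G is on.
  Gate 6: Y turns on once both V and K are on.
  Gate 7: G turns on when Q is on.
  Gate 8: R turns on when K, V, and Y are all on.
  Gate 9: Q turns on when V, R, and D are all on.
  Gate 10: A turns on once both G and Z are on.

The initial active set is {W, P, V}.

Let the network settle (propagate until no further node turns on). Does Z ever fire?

Gate 2: P, W, and V on → H on.
H is on, so K turns on (Gate 3).
Gate 6: V and K on → Y on.
K, V, and Y are on, so R turns on (Gate 8).
Gate 1: Y, R, and W on → Z on.

Yes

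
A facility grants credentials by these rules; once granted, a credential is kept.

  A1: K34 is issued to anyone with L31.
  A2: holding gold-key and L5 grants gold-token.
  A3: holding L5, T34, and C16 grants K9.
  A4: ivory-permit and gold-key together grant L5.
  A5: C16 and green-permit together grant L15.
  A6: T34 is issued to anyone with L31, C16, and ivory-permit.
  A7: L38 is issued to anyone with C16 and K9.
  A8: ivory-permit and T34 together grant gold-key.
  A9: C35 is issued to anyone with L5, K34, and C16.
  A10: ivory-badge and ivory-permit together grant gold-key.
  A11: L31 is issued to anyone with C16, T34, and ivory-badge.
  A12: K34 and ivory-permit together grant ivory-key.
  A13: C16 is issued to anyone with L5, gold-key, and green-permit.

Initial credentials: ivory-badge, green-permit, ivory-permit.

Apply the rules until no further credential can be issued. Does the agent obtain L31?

No

L31 would need C16, T34, and ivory-badge (A11), but T34 is never granted.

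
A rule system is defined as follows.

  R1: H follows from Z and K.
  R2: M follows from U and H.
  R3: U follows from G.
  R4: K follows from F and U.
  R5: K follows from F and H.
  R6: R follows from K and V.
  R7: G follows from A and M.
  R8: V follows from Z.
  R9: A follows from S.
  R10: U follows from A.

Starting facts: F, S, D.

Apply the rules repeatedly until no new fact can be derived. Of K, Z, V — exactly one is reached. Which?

K

From S, R9 gives A.
A holds, so U follows (R10).
F and U hold, so K follows (R4).
No rule produces Z, and it is not given. V would need Z (R8), but Z is never established.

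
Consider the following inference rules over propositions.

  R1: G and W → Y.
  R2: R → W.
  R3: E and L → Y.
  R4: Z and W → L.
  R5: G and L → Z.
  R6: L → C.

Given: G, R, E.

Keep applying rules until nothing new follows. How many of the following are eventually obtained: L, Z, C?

0

L would need Z and W (R4), but Z is never established.
Z would need G and L (R5), but L is never established.
C would need L (R6), but L is never established.
None of the 3 are reached.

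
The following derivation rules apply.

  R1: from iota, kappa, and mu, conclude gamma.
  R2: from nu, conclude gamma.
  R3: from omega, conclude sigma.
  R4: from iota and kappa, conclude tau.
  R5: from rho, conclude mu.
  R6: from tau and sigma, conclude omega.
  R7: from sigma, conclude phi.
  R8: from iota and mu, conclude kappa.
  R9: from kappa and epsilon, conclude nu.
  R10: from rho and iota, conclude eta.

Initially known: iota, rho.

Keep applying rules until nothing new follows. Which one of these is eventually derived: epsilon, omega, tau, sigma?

tau

From rho, R5 gives mu.
iota and mu hold, so kappa follows (R8).
iota and kappa hold, so tau follows (R4).
omega would need tau and sigma (R6), but sigma is never established. No rule produces epsilon, and it is not given. sigma would need omega (R3), but omega is never established.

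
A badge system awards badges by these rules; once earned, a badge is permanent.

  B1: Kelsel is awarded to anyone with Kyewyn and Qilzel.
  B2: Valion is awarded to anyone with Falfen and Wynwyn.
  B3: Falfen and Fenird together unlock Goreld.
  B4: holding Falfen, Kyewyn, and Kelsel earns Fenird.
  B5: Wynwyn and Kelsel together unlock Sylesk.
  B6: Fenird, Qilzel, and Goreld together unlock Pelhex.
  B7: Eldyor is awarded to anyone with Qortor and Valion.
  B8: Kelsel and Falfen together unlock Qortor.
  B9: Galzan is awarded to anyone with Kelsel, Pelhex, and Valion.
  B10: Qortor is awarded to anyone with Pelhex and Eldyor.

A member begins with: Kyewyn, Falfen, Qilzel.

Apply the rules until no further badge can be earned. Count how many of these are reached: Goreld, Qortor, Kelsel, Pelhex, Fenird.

5

With Kyewyn and Qilzel, Kelsel is earned (B1).
With Falfen, Kyewyn, and Kelsel, Fenird is earned (B4).
With Kelsel and Falfen, Qortor is earned (B8).
With Falfen and Fenird, Goreld is earned (B3).
With Fenird, Qilzel, and Goreld, Pelhex is earned (B6).
Goreld: reached.
Qortor: reached.
Kelsel: reached.
Pelhex: reached.
Fenird: reached.
All 5 are reached.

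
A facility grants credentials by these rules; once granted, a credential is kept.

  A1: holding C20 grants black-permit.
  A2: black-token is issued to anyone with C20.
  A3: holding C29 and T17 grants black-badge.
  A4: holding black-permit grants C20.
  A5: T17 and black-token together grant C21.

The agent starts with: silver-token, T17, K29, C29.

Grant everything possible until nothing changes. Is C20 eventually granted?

C20 would need black-permit (A4), but black-permit is never granted.

No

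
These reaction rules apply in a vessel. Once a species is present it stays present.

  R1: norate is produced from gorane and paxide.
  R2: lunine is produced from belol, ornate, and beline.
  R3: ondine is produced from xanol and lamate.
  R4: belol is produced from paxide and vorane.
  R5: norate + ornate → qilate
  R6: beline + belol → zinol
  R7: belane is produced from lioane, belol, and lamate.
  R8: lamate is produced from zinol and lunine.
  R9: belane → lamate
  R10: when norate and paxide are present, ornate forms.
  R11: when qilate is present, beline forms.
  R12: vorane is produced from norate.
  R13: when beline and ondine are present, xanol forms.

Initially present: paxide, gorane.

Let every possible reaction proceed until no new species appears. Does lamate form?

gorane and paxide present → norate forms (R1).
norate and paxide present → ornate forms (R10).
norate present → vorane forms (R12).
norate and ornate present → qilate forms (R5).
paxide and vorane present → belol forms (R4).
qilate present → beline forms (R11).
belol, ornate, and beline present → lunine forms (R2).
beline and belol present → zinol forms (R6).
zinol and lunine present → lamate forms (R8).

Yes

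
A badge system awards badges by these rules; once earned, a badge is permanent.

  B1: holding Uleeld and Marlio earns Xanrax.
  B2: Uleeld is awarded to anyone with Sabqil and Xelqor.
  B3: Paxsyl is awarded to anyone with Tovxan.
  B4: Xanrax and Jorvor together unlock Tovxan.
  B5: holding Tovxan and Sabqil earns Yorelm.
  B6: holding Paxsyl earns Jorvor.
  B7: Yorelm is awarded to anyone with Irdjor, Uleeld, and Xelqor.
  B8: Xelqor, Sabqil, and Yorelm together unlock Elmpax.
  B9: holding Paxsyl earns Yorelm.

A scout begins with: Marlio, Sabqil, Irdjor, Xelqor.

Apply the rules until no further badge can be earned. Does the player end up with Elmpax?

Yes

With Sabqil and Xelqor, Uleeld is earned (B2).
With Irdjor, Uleeld, and Xelqor, Yorelm is earned (B7).
With Xelqor, Sabqil, and Yorelm, Elmpax is earned (B8).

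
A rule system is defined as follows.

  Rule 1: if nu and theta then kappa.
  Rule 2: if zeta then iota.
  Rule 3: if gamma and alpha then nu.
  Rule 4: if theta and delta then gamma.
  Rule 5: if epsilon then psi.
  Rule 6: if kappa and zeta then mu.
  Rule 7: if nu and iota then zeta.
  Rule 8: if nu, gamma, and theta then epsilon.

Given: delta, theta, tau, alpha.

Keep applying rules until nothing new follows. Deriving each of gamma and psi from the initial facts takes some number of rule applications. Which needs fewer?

gamma

gamma: theta and delta hold, so gamma follows (Rule 4). [1 rule application]
psi: From theta and delta, Rule 4 gives gamma. From gamma and alpha, Rule 3 gives nu. From nu, gamma, and theta, Rule 8 gives epsilon. From epsilon, Rule 5 gives psi. [4 rule applications]
gamma needs fewer.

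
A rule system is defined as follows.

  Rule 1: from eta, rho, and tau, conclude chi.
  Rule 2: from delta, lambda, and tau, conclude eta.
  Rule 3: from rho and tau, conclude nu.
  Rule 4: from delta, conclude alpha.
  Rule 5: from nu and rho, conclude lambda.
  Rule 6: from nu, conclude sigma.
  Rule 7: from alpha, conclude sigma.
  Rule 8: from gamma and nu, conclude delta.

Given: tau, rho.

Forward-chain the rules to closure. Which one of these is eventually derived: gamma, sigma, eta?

rho and tau hold, so nu follows (Rule 3).
nu holds, so sigma follows (Rule 6).
eta would need delta, lambda, and tau (Rule 2), but delta is never established. No rule produces gamma, and it is not given.

sigma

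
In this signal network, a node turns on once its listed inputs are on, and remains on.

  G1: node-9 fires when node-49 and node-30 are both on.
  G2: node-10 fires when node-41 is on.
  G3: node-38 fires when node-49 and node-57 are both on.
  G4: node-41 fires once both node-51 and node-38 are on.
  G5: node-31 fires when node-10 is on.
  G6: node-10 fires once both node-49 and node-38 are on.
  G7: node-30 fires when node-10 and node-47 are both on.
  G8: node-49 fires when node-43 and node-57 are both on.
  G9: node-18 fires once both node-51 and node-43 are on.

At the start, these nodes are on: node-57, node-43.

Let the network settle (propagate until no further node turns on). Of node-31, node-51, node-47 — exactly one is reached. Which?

node-31

G8: node-43 and node-57 on → node-49 on.
node-49 and node-57 are on, so node-38 fires (G3).
G6: node-49 and node-38 on → node-10 on.
node-10 is on, so node-31 fires (G5).
No rule produces node-47, and it is not given. No rule produces node-51, and it is not given.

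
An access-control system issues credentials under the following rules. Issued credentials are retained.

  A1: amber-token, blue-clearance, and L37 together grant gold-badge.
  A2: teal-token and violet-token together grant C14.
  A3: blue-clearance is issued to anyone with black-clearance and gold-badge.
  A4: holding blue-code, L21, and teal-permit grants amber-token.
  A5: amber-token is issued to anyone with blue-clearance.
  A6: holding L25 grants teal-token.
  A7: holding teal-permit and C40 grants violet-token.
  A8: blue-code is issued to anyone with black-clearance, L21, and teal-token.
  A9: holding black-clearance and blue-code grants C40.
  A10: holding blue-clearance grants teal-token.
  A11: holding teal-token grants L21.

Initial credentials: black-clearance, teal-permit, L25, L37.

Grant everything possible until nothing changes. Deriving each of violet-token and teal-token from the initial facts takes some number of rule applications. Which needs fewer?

teal-token: Holding L25 grants teal-token (A6). [1 rule application]
violet-token: Holding L25 grants teal-token (A6). Holding teal-token grants L21 (A11). Holding black-clearance, L21, and teal-token grants blue-code (A8). Holding black-clearance and blue-code grants C40 (A9). Holding teal-permit and C40 grants violet-token (A7). [5 rule applications]
teal-token needs fewer.

teal-token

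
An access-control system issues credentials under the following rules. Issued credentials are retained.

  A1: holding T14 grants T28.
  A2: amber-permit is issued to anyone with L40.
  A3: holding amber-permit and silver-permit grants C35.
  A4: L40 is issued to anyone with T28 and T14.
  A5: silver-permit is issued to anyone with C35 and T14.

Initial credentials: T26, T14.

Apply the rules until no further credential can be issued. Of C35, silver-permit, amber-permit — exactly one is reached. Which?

Holding T14 grants T28 (A1).
Holding T28 and T14 grants L40 (A4).
Holding L40 grants amber-permit (A2).
C35 would need amber-permit and silver-permit (A3), but silver-permit is never granted. silver-permit would need C35 and T14 (A5), but C35 is never granted.

amber-permit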